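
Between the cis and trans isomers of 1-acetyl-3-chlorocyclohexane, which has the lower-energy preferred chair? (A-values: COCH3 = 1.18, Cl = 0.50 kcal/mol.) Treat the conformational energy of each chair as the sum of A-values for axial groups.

cis

At 1,3 positions (parity same): cis → (e,e or a,a); trans → (a,e or e,a).
Best chair for cis: E = 0.00 kcal/mol; best chair for trans: E = 0.50 kcal/mol.
The cis isomer is lower by 0.50 kcal/mol.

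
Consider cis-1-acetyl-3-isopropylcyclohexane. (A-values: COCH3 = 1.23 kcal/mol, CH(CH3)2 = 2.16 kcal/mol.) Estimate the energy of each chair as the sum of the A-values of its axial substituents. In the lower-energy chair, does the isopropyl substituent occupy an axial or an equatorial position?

C1 and C3 have the same parity, so for the cis isomer the two substituents are e,e in one chair and a,a in the other.
Chair I (acetyl axial, isopropyl axial): E = 3.39 kcal/mol.
Chair II (acetyl equatorial, isopropyl equatorial): E = 0.00 kcal/mol.
Chair II is the more stable (lower-energy) conformer, and in that chair the isopropyl group is equatorial.

equatorial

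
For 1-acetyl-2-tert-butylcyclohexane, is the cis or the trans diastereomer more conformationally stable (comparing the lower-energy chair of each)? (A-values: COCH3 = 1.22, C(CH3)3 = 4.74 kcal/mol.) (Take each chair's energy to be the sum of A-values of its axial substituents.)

At 1,2 positions (parity opposite): cis → (a,e or e,a); trans → (e,e or a,a).
Best chair for cis: E = 1.22 kcal/mol; best chair for trans: E = 0.00 kcal/mol.
The trans isomer is lower by 1.22 kcal/mol.

trans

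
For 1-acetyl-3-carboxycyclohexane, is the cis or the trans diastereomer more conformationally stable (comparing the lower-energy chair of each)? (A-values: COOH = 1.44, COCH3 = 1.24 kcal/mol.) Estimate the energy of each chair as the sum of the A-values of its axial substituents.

At 1,3 positions (parity same): cis → (e,e or a,a); trans → (a,e or e,a).
Best chair for cis: E = 0.00 kcal/mol; best chair for trans: E = 1.24 kcal/mol.
The cis isomer is lower by 1.24 kcal/mol.

cis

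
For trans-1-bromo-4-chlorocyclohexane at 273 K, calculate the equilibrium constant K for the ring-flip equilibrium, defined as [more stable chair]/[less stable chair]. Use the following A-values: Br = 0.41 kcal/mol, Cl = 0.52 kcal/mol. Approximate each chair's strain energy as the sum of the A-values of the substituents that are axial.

K ≈ 5.55

C1 and C4 have opposite parity, so for the trans isomer the two substituents are e,e in one chair and a,a in the other.
Chair I (bromo axial, chloro axial): E = 0.93 kcal/mol; chair II (bromo equatorial, chloro equatorial): E = 0.00 kcal/mol.
ΔG = 0.93 kcal/mol between the two chairs.
K = exp(ΔG/RT) with R = 1.987×10⁻³ kcal mol⁻¹ K⁻¹ and T = 273 K gives K ≈ 5.55.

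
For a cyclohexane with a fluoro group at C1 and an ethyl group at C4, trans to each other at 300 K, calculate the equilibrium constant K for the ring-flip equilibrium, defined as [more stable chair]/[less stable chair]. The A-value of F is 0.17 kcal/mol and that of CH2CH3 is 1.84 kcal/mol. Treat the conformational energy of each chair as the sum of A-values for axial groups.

C1 and C4 have opposite parity, so for the trans isomer the two substituents are e,e in one chair and a,a in the other.
Chair I (fluoro axial, ethyl axial): E = 2.01 kcal/mol; chair II (fluoro equatorial, ethyl equatorial): E = 0.00 kcal/mol.
ΔG = 2.01 kcal/mol between the two chairs.
K = exp(ΔG/RT) with R = 1.987×10⁻³ kcal mol⁻¹ K⁻¹ and T = 300 K gives K ≈ 29.1.

K ≈ 29.1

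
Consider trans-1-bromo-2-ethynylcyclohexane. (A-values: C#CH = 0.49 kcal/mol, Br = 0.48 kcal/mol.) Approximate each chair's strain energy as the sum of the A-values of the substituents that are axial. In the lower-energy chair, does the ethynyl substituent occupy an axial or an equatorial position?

equatorial

C1 and C2 have opposite parity, so for the trans isomer the two substituents are e,e in one chair and a,a in the other.
Chair I (ethynyl axial, bromo axial): E = 0.97 kcal/mol.
Chair II (ethynyl equatorial, bromo equatorial): E = 0.00 kcal/mol.
Chair II is the more stable (lower-energy) conformer, and in that chair the ethynyl group is equatorial.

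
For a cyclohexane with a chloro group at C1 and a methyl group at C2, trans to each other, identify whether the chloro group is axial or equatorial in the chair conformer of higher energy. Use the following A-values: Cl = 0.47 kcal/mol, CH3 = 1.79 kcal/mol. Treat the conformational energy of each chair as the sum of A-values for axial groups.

axial

C1 and C2 have opposite parity, so for the trans isomer the two substituents are e,e in one chair and a,a in the other.
Chair I (chloro axial, methyl axial): E = 2.26 kcal/mol.
Chair II (chloro equatorial, methyl equatorial): E = 0.00 kcal/mol.
Chair I is the less stable (higher-energy) conformer, and in that chair the chloro group is axial.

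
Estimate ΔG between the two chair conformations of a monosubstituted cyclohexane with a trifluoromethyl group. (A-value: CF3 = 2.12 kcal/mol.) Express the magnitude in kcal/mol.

A monosubstituted cyclohexane has one chair with the trifluoromethyl group axial (E = A = 2.12 kcal/mol) and one with it equatorial (E = 0).
ΔE = 2.12 − 0 = 2.12 kcal/mol.

2.12 kcal/mol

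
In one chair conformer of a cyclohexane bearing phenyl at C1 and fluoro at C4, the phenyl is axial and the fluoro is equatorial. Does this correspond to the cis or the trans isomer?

cis

C1 and C4 have opposite parity, so their axial bonds point in opposite directions.
With opposite-parity carbons, two substituents on the same face are one axial and one equatorial; opposite faces give both axial or both equatorial.
Here the groups are axial/equatorial → same face → cis.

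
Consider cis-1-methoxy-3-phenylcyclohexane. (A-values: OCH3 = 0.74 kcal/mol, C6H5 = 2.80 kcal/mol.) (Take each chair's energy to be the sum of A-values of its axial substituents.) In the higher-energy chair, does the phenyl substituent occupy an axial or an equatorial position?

axial

C1 and C3 have the same parity, so for the cis isomer the two substituents are e,e in one chair and a,a in the other.
Chair I (methoxy axial, phenyl axial): E = 3.54 kcal/mol.
Chair II (methoxy equatorial, phenyl equatorial): E = 0.00 kcal/mol.
Chair I is the less stable (higher-energy) conformer, and in that chair the phenyl group is axial.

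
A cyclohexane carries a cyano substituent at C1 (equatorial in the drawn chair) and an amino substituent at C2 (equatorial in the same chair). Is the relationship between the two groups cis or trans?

C1 and C2 have opposite parity, so their axial bonds point in opposite directions.
With opposite-parity carbons, two substituents on the same face are one axial and one equatorial; opposite faces give both axial or both equatorial.
Here the groups are equatorial/equatorial → opposite face → trans.

trans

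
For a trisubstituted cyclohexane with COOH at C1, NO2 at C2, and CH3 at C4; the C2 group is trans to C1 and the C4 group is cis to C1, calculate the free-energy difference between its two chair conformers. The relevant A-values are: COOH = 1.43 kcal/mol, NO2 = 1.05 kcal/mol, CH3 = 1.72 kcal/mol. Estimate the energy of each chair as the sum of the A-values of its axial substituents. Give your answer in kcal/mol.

Chair I (carboxyl axial, nitro axial, methyl equatorial): E = 2.48 kcal/mol.
Chair II (carboxyl equatorial, nitro equatorial, methyl axial): E = 1.72 kcal/mol.
ΔE = 2.48 − 1.72 = 0.76 kcal/mol; chair II is more stable.

0.76 kcal/mol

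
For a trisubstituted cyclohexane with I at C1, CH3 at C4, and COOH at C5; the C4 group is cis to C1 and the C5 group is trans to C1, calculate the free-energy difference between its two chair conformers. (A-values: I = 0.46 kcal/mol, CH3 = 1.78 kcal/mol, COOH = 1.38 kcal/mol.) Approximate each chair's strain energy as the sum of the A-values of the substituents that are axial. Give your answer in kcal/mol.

Chair I (iodo axial, methyl equatorial, carboxyl equatorial): E = 0.46 kcal/mol.
Chair II (iodo equatorial, methyl axial, carboxyl axial): E = 3.16 kcal/mol.
ΔE = 3.16 − 0.46 = 2.70 kcal/mol; chair I is more stable.

2.70 kcal/mol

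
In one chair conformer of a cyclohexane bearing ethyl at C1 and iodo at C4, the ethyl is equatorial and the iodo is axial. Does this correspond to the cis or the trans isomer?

cis

C1 and C4 have opposite parity, so their axial bonds point in opposite directions.
With opposite-parity carbons, two substituents on the same face are one axial and one equatorial; opposite faces give both axial or both equatorial.
Here the groups are equatorial/axial → same face → cis.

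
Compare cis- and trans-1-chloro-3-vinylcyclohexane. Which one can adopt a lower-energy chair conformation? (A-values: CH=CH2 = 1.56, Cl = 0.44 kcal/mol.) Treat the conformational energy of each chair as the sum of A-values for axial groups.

cis

At 1,3 positions (parity same): cis → (e,e or a,a); trans → (a,e or e,a).
Best chair for cis: E = 0.00 kcal/mol; best chair for trans: E = 0.44 kcal/mol.
The cis isomer is lower by 0.44 kcal/mol.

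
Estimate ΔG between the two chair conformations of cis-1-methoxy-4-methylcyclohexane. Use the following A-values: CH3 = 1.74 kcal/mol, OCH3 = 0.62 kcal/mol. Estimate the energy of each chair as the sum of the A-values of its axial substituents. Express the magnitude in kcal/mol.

C1 and C4 have opposite parity, so for the cis isomer the two substituents are one axial and one equatorial in each chair.
Chair I (methyl axial, methoxy equatorial): E = 1.74 kcal/mol.
Chair II (methyl equatorial, methoxy axial): E = 0.62 kcal/mol.
ΔE = 1.74 − 0.62 = 1.12 kcal/mol; chair II is more stable.

1.12 kcal/mol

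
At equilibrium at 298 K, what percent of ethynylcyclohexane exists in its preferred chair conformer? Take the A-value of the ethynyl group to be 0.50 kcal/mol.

One chair has the ethynyl group axial (E = 0.50 kcal/mol) and the other has it equatorial (E = 0).
ΔG = 0.50 kcal/mol between the two chairs.
K = exp(ΔG/RT) with R = 1.987×10⁻³ kcal mol⁻¹ K⁻¹ and T = 298 K gives K ≈ 2.33.
Fraction in the lower-energy chair = K/(K+1) = 69.9%.

69.9%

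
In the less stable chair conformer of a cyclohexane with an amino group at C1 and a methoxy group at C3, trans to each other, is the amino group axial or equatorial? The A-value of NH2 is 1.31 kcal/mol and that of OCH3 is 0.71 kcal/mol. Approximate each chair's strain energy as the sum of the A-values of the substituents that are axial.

axial

C1 and C3 have the same parity, so for the trans isomer the two substituents are one axial and one equatorial in each chair.
Chair I (amino axial, methoxy equatorial): E = 1.31 kcal/mol.
Chair II (amino equatorial, methoxy axial): E = 0.71 kcal/mol.
Chair I is the less stable (higher-energy) conformer, and in that chair the amino group is axial.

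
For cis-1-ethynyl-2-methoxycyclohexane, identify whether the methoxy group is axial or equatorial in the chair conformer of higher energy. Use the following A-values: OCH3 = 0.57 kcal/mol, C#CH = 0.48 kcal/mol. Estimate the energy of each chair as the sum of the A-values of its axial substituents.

C1 and C2 have opposite parity, so for the cis isomer the two substituents are one axial and one equatorial in each chair.
Chair I (methoxy axial, ethynyl equatorial): E = 0.57 kcal/mol.
Chair II (methoxy equatorial, ethynyl axial): E = 0.48 kcal/mol.
Chair I is the less stable (higher-energy) conformer, and in that chair the methoxy group is axial.

axial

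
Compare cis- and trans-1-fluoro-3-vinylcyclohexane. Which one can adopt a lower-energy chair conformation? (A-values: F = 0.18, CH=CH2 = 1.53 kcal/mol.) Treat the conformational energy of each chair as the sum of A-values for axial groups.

cis

At 1,3 positions (parity same): cis → (e,e or a,a); trans → (a,e or e,a).
Best chair for cis: E = 0.00 kcal/mol; best chair for trans: E = 0.18 kcal/mol.
The cis isomer is lower by 0.18 kcal/mol.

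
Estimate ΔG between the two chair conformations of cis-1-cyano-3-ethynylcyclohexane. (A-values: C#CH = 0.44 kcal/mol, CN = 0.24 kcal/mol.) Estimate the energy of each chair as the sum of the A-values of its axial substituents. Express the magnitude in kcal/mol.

C1 and C3 have the same parity, so for the cis isomer the two substituents are e,e in one chair and a,a in the other.
Chair I (ethynyl axial, cyano axial): E = 0.68 kcal/mol.
Chair II (ethynyl equatorial, cyano equatorial): E = 0.00 kcal/mol.
ΔE = 0.68 − 0.00 = 0.68 kcal/mol; chair II is more stable.

0.68 kcal/mol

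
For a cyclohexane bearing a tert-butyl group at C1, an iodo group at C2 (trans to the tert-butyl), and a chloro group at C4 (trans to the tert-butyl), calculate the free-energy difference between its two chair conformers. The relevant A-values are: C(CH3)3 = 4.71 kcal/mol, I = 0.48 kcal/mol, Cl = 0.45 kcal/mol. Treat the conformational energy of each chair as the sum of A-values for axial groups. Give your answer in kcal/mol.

5.64 kcal/mol

Chair I (tert-butyl axial, iodo axial, chloro axial): E = 5.64 kcal/mol.
Chair II (tert-butyl equatorial, iodo equatorial, chloro equatorial): E = 0.00 kcal/mol.
ΔE = 5.64 − 0.00 = 5.64 kcal/mol; chair II is more stable.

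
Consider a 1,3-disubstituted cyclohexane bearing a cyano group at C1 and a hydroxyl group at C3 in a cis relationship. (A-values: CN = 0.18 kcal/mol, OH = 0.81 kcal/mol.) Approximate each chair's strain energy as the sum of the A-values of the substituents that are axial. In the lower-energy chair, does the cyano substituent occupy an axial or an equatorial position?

C1 and C3 have the same parity, so for the cis isomer the two substituents are e,e in one chair and a,a in the other.
Chair I (cyano axial, hydroxyl axial): E = 0.99 kcal/mol.
Chair II (cyano equatorial, hydroxyl equatorial): E = 0.00 kcal/mol.
Chair II is the more stable (lower-energy) conformer, and in that chair the cyano group is equatorial.

equatorial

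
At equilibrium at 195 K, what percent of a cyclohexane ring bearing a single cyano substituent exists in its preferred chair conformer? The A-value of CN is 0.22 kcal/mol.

63.8%

One chair has the cyano group axial (E = 0.22 kcal/mol) and the other has it equatorial (E = 0).
ΔG = 0.22 kcal/mol between the two chairs.
K = exp(ΔG/RT) with R = 1.987×10⁻³ kcal mol⁻¹ K⁻¹ and T = 195 K gives K ≈ 1.76.
Fraction in the lower-energy chair = K/(K+1) = 63.8%.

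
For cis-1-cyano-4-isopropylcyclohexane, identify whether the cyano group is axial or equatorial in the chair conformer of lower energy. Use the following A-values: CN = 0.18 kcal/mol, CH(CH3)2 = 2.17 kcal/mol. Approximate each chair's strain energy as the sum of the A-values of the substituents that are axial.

axial

C1 and C4 have opposite parity, so for the cis isomer the two substituents are one axial and one equatorial in each chair.
Chair I (cyano axial, isopropyl equatorial): E = 0.18 kcal/mol.
Chair II (cyano equatorial, isopropyl axial): E = 2.17 kcal/mol.
Chair I is the more stable (lower-energy) conformer, and in that chair the cyano group is axial.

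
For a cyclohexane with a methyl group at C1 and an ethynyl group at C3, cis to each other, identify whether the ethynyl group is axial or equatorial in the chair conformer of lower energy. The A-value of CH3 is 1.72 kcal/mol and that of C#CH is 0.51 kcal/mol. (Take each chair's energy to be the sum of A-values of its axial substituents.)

equatorial

C1 and C3 have the same parity, so for the cis isomer the two substituents are e,e in one chair and a,a in the other.
Chair I (methyl axial, ethynyl axial): E = 2.23 kcal/mol.
Chair II (methyl equatorial, ethynyl equatorial): E = 0.00 kcal/mol.
Chair II is the more stable (lower-energy) conformer, and in that chair the ethynyl group is equatorial.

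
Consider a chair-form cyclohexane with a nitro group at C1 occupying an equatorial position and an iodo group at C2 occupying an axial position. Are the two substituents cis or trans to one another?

C1 and C2 have opposite parity, so their axial bonds point in opposite directions.
With opposite-parity carbons, two substituents on the same face are one axial and one equatorial; opposite faces give both axial or both equatorial.
Here the groups are equatorial/axial → same face → cis.

cis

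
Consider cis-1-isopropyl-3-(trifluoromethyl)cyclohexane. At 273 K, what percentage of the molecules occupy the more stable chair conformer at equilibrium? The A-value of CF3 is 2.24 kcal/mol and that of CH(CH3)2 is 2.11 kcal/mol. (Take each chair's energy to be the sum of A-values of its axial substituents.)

100.0%

C1 and C3 have the same parity, so for the cis isomer the two substituents are e,e in one chair and a,a in the other.
Chair I (trifluoromethyl axial, isopropyl axial): E = 4.35 kcal/mol; chair II (trifluoromethyl equatorial, isopropyl equatorial): E = 0.00 kcal/mol.
ΔG = 4.35 kcal/mol between the two chairs.
K = exp(ΔG/RT) with R = 1.987×10⁻³ kcal mol⁻¹ K⁻¹ and T = 273 K gives K ≈ 3.04e+03.
Fraction in the lower-energy chair = K/(K+1) = 100.0%.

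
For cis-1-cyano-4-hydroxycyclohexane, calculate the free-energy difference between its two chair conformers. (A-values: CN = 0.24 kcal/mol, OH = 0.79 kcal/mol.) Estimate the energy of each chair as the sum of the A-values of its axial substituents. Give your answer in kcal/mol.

C1 and C4 have opposite parity, so for the cis isomer the two substituents are one axial and one equatorial in each chair.
Chair I (cyano axial, hydroxyl equatorial): E = 0.24 kcal/mol.
Chair II (cyano equatorial, hydroxyl axial): E = 0.79 kcal/mol.
ΔE = 0.79 − 0.24 = 0.55 kcal/mol; chair I is more stable.

0.55 kcal/mol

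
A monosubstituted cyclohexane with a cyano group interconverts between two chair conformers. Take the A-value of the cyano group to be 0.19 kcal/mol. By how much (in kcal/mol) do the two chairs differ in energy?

0.19 kcal/mol

A monosubstituted cyclohexane has one chair with the cyano group axial (E = A = 0.19 kcal/mol) and one with it equatorial (E = 0).
ΔE = 0.19 − 0 = 0.19 kcal/mol.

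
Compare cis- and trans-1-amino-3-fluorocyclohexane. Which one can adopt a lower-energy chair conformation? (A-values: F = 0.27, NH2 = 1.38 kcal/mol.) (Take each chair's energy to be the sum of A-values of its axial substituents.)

At 1,3 positions (parity same): cis → (e,e or a,a); trans → (a,e or e,a).
Best chair for cis: E = 0.00 kcal/mol; best chair for trans: E = 0.27 kcal/mol.
The cis isomer is lower by 0.27 kcal/mol.

cis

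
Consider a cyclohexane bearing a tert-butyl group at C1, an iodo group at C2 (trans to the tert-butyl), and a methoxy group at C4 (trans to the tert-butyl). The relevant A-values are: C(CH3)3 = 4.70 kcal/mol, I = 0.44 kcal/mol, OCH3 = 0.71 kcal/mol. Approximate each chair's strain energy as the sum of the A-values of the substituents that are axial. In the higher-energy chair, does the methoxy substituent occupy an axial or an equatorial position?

axial

Chair I (tert-butyl axial, iodo axial, methoxy axial): E = 5.85 kcal/mol.
Chair II (tert-butyl equatorial, iodo equatorial, methoxy equatorial): E = 0.00 kcal/mol.
Chair I is the less stable (higher-energy) conformer, and in that chair the methoxy group is axial.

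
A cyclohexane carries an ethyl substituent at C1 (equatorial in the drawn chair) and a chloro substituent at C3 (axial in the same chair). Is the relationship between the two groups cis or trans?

C1 and C3 have the same parity, so their axial bonds point in the same direction.
With same-parity carbons, two substituents on the same face are both axial or both equatorial; opposite faces give one of each.
Here the groups are equatorial/axial → opposite face → trans.

trans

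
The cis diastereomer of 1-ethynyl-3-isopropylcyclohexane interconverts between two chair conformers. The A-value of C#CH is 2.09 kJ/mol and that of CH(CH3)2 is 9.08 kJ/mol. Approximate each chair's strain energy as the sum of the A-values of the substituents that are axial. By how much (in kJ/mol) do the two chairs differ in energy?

11.17 kJ/mol

C1 and C3 have the same parity, so for the cis isomer the two substituents are e,e in one chair and a,a in the other.
Chair I (ethynyl axial, isopropyl axial): E = 11.17 kJ/mol.
Chair II (ethynyl equatorial, isopropyl equatorial): E = 0.00 kJ/mol.
ΔE = 11.17 − 0.00 = 11.17 kJ/mol; chair II is more stable.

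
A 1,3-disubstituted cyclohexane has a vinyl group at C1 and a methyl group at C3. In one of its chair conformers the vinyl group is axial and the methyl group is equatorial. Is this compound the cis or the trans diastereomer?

trans

C1 and C3 have the same parity, so their axial bonds point in the same direction.
With same-parity carbons, two substituents on the same face are both axial or both equatorial; opposite faces give one of each.
Here the groups are axial/equatorial → opposite face → trans.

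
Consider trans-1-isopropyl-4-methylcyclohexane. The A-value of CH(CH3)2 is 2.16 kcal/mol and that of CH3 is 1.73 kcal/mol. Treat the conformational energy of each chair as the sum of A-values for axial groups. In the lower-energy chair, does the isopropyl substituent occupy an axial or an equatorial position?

equatorial

C1 and C4 have opposite parity, so for the trans isomer the two substituents are e,e in one chair and a,a in the other.
Chair I (isopropyl axial, methyl axial): E = 3.89 kcal/mol.
Chair II (isopropyl equatorial, methyl equatorial): E = 0.00 kcal/mol.
Chair II is the more stable (lower-energy) conformer, and in that chair the isopropyl group is equatorial.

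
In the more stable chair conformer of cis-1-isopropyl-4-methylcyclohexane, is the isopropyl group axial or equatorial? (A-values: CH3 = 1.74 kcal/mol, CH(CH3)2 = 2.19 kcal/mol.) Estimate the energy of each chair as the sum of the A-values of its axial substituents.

C1 and C4 have opposite parity, so for the cis isomer the two substituents are one axial and one equatorial in each chair.
Chair I (methyl axial, isopropyl equatorial): E = 1.74 kcal/mol.
Chair II (methyl equatorial, isopropyl axial): E = 2.19 kcal/mol.
Chair I is the more stable (lower-energy) conformer, and in that chair the isopropyl group is equatorial.

equatorial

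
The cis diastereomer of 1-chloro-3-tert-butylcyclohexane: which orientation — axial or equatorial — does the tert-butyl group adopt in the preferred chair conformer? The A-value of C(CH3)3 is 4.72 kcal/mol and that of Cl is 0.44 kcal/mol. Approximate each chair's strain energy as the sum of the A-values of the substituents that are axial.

equatorial

C1 and C3 have the same parity, so for the cis isomer the two substituents are e,e in one chair and a,a in the other.
Chair I (tert-butyl axial, chloro axial): E = 5.16 kcal/mol.
Chair II (tert-butyl equatorial, chloro equatorial): E = 0.00 kcal/mol.
Chair II is the more stable (lower-energy) conformer, and in that chair the tert-butyl group is equatorial.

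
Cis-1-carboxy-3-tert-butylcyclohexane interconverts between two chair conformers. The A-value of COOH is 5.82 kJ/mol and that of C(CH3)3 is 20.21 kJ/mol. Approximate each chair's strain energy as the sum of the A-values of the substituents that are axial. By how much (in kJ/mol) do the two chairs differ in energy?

C1 and C3 have the same parity, so for the cis isomer the two substituents are e,e in one chair and a,a in the other.
Chair I (carboxyl axial, tert-butyl axial): E = 26.03 kJ/mol.
Chair II (carboxyl equatorial, tert-butyl equatorial): E = 0.00 kJ/mol.
ΔE = 26.03 − 0.00 = 26.03 kJ/mol; chair II is more stable.

26.03 kJ/mol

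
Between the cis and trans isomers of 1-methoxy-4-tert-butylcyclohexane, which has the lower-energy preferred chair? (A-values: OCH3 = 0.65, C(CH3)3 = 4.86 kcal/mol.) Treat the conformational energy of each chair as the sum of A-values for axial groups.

trans

At 1,4 positions (parity opposite): cis → (a,e or e,a); trans → (e,e or a,a).
Best chair for cis: E = 0.65 kcal/mol; best chair for trans: E = 0.00 kcal/mol.
The trans isomer is lower by 0.65 kcal/mol.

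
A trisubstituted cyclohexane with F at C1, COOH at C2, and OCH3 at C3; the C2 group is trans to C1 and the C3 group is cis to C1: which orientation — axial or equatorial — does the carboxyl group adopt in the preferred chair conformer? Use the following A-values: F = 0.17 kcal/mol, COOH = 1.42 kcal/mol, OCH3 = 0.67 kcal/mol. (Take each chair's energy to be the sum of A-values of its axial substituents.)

equatorial

Chair I (fluoro axial, carboxyl axial, methoxy axial): E = 2.26 kcal/mol.
Chair II (fluoro equatorial, carboxyl equatorial, methoxy equatorial): E = 0.00 kcal/mol.
Chair II is the more stable (lower-energy) conformer, and in that chair the carboxyl group is equatorial.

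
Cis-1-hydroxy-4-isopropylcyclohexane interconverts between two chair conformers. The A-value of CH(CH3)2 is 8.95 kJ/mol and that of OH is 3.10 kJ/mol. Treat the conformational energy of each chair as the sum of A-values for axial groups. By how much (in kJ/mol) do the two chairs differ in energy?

C1 and C4 have opposite parity, so for the cis isomer the two substituents are one axial and one equatorial in each chair.
Chair I (isopropyl axial, hydroxyl equatorial): E = 8.95 kJ/mol.
Chair II (isopropyl equatorial, hydroxyl axial): E = 3.10 kJ/mol.
ΔE = 8.95 − 3.10 = 5.85 kJ/mol; chair II is more stable.

5.85 kJ/mol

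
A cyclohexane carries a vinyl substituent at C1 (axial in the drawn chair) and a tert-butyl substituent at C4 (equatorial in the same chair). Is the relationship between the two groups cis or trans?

cis

C1 and C4 have opposite parity, so their axial bonds point in opposite directions.
With opposite-parity carbons, two substituents on the same face are one axial and one equatorial; opposite faces give both axial or both equatorial.
Here the groups are axial/equatorial → same face → cis.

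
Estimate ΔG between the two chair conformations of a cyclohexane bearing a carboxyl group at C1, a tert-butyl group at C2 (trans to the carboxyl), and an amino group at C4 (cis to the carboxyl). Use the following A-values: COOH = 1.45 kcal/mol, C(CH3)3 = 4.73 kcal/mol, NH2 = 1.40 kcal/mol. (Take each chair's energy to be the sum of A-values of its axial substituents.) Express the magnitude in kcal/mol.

Chair I (carboxyl axial, tert-butyl axial, amino equatorial): E = 6.18 kcal/mol.
Chair II (carboxyl equatorial, tert-butyl equatorial, amino axial): E = 1.40 kcal/mol.
ΔE = 6.18 − 1.40 = 4.78 kcal/mol; chair II is more stable.

4.78 kcal/mol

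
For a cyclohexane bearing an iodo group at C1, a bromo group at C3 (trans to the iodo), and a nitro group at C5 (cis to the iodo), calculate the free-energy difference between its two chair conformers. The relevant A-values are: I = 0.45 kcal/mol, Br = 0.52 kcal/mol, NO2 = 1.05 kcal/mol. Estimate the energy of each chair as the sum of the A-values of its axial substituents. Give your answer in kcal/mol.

0.98 kcal/mol

Chair I (iodo axial, bromo equatorial, nitro axial): E = 1.50 kcal/mol.
Chair II (iodo equatorial, bromo axial, nitro equatorial): E = 0.52 kcal/mol.
ΔE = 1.50 − 0.52 = 0.98 kcal/mol; chair II is more stable.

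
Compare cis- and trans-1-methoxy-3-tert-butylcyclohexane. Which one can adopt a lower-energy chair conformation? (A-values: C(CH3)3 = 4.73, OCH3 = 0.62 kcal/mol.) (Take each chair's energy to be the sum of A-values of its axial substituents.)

At 1,3 positions (parity same): cis → (e,e or a,a); trans → (a,e or e,a).
Best chair for cis: E = 0.00 kcal/mol; best chair for trans: E = 0.62 kcal/mol.
The cis isomer is lower by 0.62 kcal/mol.

cis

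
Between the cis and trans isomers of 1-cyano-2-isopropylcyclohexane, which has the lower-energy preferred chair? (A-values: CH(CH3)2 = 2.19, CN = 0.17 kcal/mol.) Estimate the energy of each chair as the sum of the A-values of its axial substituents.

trans

At 1,2 positions (parity opposite): cis → (a,e or e,a); trans → (e,e or a,a).
Best chair for cis: E = 0.17 kcal/mol; best chair for trans: E = 0.00 kcal/mol.
The trans isomer is lower by 0.17 kcal/mol.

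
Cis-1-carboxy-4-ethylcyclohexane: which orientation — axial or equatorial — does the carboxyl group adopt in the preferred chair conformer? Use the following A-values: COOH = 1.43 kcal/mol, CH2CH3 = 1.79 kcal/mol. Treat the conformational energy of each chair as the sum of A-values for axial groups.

C1 and C4 have opposite parity, so for the cis isomer the two substituents are one axial and one equatorial in each chair.
Chair I (carboxyl axial, ethyl equatorial): E = 1.43 kcal/mol.
Chair II (carboxyl equatorial, ethyl axial): E = 1.79 kcal/mol.
Chair I is the more stable (lower-energy) conformer, and in that chair the carboxyl group is axial.

axial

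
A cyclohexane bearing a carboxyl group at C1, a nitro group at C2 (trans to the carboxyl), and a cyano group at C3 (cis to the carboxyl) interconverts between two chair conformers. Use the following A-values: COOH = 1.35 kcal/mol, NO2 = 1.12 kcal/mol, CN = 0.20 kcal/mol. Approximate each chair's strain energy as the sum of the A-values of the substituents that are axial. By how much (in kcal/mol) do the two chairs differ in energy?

2.67 kcal/mol

Chair I (carboxyl axial, nitro axial, cyano axial): E = 2.67 kcal/mol.
Chair II (carboxyl equatorial, nitro equatorial, cyano equatorial): E = 0.00 kcal/mol.
ΔE = 2.67 − 0.00 = 2.67 kcal/mol; chair II is more stable.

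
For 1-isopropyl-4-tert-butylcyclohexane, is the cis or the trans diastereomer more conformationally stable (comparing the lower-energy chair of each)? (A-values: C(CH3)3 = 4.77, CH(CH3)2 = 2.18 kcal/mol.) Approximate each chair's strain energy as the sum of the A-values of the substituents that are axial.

trans

At 1,4 positions (parity opposite): cis → (a,e or e,a); trans → (e,e or a,a).
Best chair for cis: E = 2.18 kcal/mol; best chair for trans: E = 0.00 kcal/mol.
The trans isomer is lower by 2.18 kcal/mol.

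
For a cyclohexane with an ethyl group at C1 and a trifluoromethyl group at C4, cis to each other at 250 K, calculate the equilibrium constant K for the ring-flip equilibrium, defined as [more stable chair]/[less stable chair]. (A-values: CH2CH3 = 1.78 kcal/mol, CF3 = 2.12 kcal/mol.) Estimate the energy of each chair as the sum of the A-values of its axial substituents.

C1 and C4 have opposite parity, so for the cis isomer the two substituents are one axial and one equatorial in each chair.
Chair I (ethyl axial, trifluoromethyl equatorial): E = 1.78 kcal/mol; chair II (ethyl equatorial, trifluoromethyl axial): E = 2.12 kcal/mol.
ΔG = 0.34 kcal/mol between the two chairs.
K = exp(ΔG/RT) with R = 1.987×10⁻³ kcal mol⁻¹ K⁻¹ and T = 250 K gives K ≈ 1.98.

K ≈ 1.98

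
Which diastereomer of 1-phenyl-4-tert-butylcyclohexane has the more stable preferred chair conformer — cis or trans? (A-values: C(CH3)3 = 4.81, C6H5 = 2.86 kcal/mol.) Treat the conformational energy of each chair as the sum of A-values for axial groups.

trans

At 1,4 positions (parity opposite): cis → (a,e or e,a); trans → (e,e or a,a).
Best chair for cis: E = 2.86 kcal/mol; best chair for trans: E = 0.00 kcal/mol.
The trans isomer is lower by 2.86 kcal/mol.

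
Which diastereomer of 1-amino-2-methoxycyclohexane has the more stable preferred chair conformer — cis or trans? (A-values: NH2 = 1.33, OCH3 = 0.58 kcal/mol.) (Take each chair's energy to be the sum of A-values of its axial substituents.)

At 1,2 positions (parity opposite): cis → (a,e or e,a); trans → (e,e or a,a).
Best chair for cis: E = 0.58 kcal/mol; best chair for trans: E = 0.00 kcal/mol.
The trans isomer is lower by 0.58 kcal/mol.

trans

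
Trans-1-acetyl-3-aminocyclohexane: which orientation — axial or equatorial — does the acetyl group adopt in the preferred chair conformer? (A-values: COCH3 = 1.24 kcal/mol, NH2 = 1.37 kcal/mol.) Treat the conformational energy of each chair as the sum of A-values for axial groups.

axial

C1 and C3 have the same parity, so for the trans isomer the two substituents are one axial and one equatorial in each chair.
Chair I (acetyl axial, amino equatorial): E = 1.24 kcal/mol.
Chair II (acetyl equatorial, amino axial): E = 1.37 kcal/mol.
Chair I is the more stable (lower-energy) conformer, and in that chair the acetyl group is axial.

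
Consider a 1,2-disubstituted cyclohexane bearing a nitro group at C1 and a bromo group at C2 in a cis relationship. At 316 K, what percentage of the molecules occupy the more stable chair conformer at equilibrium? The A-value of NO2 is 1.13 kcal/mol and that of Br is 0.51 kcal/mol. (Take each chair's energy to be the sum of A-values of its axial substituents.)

72.9%

C1 and C2 have opposite parity, so for the cis isomer the two substituents are one axial and one equatorial in each chair.
Chair I (nitro axial, bromo equatorial): E = 1.13 kcal/mol; chair II (nitro equatorial, bromo axial): E = 0.51 kcal/mol.
ΔG = 0.62 kcal/mol between the two chairs.
K = exp(ΔG/RT) with R = 1.987×10⁻³ kcal mol⁻¹ K⁻¹ and T = 316 K gives K ≈ 2.68.
Fraction in the lower-energy chair = K/(K+1) = 72.9%.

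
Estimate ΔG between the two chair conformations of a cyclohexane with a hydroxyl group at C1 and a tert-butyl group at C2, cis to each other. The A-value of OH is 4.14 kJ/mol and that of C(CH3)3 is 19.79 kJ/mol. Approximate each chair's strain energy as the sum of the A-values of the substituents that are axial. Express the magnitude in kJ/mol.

15.65 kJ/mol

C1 and C2 have opposite parity, so for the cis isomer the two substituents are one axial and one equatorial in each chair.
Chair I (hydroxyl axial, tert-butyl equatorial): E = 4.14 kJ/mol.
Chair II (hydroxyl equatorial, tert-butyl axial): E = 19.79 kJ/mol.
ΔE = 19.79 − 4.14 = 15.65 kJ/mol; chair I is more stable.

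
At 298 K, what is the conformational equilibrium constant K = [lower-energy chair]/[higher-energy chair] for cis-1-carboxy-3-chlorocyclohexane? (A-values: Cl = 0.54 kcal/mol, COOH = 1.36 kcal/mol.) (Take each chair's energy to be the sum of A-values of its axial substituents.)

K ≈ 24.7

C1 and C3 have the same parity, so for the cis isomer the two substituents are e,e in one chair and a,a in the other.
Chair I (chloro axial, carboxyl axial): E = 1.90 kcal/mol; chair II (chloro equatorial, carboxyl equatorial): E = 0.00 kcal/mol.
ΔG = 1.90 kcal/mol between the two chairs.
K = exp(ΔG/RT) with R = 1.987×10⁻³ kcal mol⁻¹ K⁻¹ and T = 298 K gives K ≈ 24.7.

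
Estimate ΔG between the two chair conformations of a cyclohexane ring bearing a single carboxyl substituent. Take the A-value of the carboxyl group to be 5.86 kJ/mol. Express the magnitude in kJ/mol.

5.86 kJ/mol

A monosubstituted cyclohexane has one chair with the carboxyl group axial (E = A = 5.86 kJ/mol) and one with it equatorial (E = 0).
ΔE = 5.86 − 0 = 5.86 kJ/mol.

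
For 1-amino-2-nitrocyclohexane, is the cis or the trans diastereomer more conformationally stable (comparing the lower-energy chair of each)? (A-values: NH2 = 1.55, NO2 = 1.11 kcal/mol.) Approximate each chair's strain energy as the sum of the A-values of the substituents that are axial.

At 1,2 positions (parity opposite): cis → (a,e or e,a); trans → (e,e or a,a).
Best chair for cis: E = 1.11 kcal/mol; best chair for trans: E = 0.00 kcal/mol.
The trans isomer is lower by 1.11 kcal/mol.

trans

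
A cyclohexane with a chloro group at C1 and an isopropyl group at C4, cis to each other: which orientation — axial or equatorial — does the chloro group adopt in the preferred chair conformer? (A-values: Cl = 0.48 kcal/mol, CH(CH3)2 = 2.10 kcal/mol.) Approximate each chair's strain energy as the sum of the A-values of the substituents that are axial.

axial

C1 and C4 have opposite parity, so for the cis isomer the two substituents are one axial and one equatorial in each chair.
Chair I (chloro axial, isopropyl equatorial): E = 0.48 kcal/mol.
Chair II (chloro equatorial, isopropyl axial): E = 2.10 kcal/mol.
Chair I is the more stable (lower-energy) conformer, and in that chair the chloro group is axial.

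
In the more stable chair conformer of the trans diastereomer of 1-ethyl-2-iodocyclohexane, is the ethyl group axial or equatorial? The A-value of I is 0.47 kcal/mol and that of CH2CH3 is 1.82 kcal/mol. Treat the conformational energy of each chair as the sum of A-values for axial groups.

equatorial

C1 and C2 have opposite parity, so for the trans isomer the two substituents are e,e in one chair and a,a in the other.
Chair I (iodo axial, ethyl axial): E = 2.29 kcal/mol.
Chair II (iodo equatorial, ethyl equatorial): E = 0.00 kcal/mol.
Chair II is the more stable (lower-energy) conformer, and in that chair the ethyl group is equatorial.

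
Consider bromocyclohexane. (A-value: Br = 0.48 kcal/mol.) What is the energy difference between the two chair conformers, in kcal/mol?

0.48 kcal/mol

A monosubstituted cyclohexane has one chair with the bromo group axial (E = A = 0.48 kcal/mol) and one with it equatorial (E = 0).
ΔE = 0.48 − 0 = 0.48 kcal/mol.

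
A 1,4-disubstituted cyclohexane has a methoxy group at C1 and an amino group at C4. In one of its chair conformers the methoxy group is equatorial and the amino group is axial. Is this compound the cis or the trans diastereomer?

C1 and C4 have opposite parity, so their axial bonds point in opposite directions.
With opposite-parity carbons, two substituents on the same face are one axial and one equatorial; opposite faces give both axial or both equatorial.
Here the groups are equatorial/axial → same face → cis.

cis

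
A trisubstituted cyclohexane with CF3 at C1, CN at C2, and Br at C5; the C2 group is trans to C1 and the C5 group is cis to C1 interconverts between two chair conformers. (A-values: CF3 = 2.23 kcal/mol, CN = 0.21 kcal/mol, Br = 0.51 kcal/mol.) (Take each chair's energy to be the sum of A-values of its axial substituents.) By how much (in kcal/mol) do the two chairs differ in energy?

Chair I (trifluoromethyl axial, cyano axial, bromo axial): E = 2.95 kcal/mol.
Chair II (trifluoromethyl equatorial, cyano equatorial, bromo equatorial): E = 0.00 kcal/mol.
ΔE = 2.95 − 0.00 = 2.95 kcal/mol; chair II is more stable.

2.95 kcal/mol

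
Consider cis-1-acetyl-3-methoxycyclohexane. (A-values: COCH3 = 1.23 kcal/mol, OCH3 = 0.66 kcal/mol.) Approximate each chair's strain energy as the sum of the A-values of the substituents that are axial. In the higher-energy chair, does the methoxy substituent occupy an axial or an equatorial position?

axial

C1 and C3 have the same parity, so for the cis isomer the two substituents are e,e in one chair and a,a in the other.
Chair I (acetyl axial, methoxy axial): E = 1.89 kcal/mol.
Chair II (acetyl equatorial, methoxy equatorial): E = 0.00 kcal/mol.
Chair I is the less stable (higher-energy) conformer, and in that chair the methoxy group is axial.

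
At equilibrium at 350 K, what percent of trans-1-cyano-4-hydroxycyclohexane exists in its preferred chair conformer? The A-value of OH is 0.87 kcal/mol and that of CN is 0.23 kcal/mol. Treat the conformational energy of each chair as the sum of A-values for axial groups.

C1 and C4 have opposite parity, so for the trans isomer the two substituents are e,e in one chair and a,a in the other.
Chair I (hydroxyl axial, cyano axial): E = 1.10 kcal/mol; chair II (hydroxyl equatorial, cyano equatorial): E = 0.00 kcal/mol.
ΔG = 1.10 kcal/mol between the two chairs.
K = exp(ΔG/RT) with R = 1.987×10⁻³ kcal mol⁻¹ K⁻¹ and T = 350 K gives K ≈ 4.86.
Fraction in the lower-energy chair = K/(K+1) = 82.9%.

82.9%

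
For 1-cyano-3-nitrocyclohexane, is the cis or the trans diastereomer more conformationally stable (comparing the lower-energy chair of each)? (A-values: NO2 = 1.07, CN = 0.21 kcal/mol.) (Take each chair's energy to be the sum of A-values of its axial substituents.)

At 1,3 positions (parity same): cis → (e,e or a,a); trans → (a,e or e,a).
Best chair for cis: E = 0.00 kcal/mol; best chair for trans: E = 0.21 kcal/mol.
The cis isomer is lower by 0.21 kcal/mol.

cis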